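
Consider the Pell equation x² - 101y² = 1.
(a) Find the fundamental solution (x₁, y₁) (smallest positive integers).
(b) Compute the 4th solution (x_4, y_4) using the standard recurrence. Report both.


Step 1: Find the fundamental solution (x₁, y₁) of x² - 101y² = 1.
  Expand √101 as a continued fraction. a₀ = ⌊√101⌋ = 10; iterate m_{k+1} = d_k·a_k − m_k, d_{k+1} = (101 − m_{k+1}²)/d_k, a_{k+1} = ⌊(a₀ + m_{k+1})/d_{k+1}⌋ (starting m₀ = 0, d₀ = 1), with convergents p_k = a_k·p_{k-1} + p_{k-2}, q_k = a_k·q_{k-1} + q_{k-2} (p₋₁ = 1, q₋₁ = 0):
  k = 0: a₀ = 10; p₀/q₀ = 10/1; p₀² − 101·q₀² = 100 − 101 = -1.
  k = 1: m = 10, d = 1, a = ⌊(10 + 10)/1⌋ = 20; p/q = (20·10 + 1)/(20·1 + 0) = 201/20; p² − 101·q² = 40401 − 40400 = 1.
  The first convergent with p² − 101·q² = 1 gives the fundamental solution (x₁, y₁) = (201, 20).
Step 2: Apply the recurrence (x_{n+1}, y_{n+1}) = (x₁x_n + 101y₁y_n, x₁y_n + y₁x_n) repeatedly.
  From (x_1, y_1) = (201, 20): x_2 = 201·201 + 101·20·20 = 80801; y_2 = 201·20 + 20·201 = 8040.
  From (x_2, y_2) = (80801, 8040): x_3 = 201·80801 + 101·20·8040 = 32481801; y_3 = 201·8040 + 20·80801 = 3232060.
  From (x_3, y_3) = (32481801, 3232060): x_4 = 201·32481801 + 101·20·3232060 = 13057603201; y_4 = 201·3232060 + 20·32481801 = 1299280080.
Step 3: Verify x_4² - 101·y_4² = 170501001354765446401 - 170501001354765446400 = 1 (should be 1). ✓

(x_1, y_1) = (201, 20); (x_4, y_4) = (13057603201, 1299280080).


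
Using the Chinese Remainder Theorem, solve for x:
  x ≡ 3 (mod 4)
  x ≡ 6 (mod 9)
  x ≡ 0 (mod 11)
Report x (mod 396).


Moduli 4, 9, 11 are pairwise coprime; by CRT there is a unique solution modulo M = 4 · 9 · 11 = 396.
Solve pairwise, accumulating the modulus:
  Start with x ≡ 3 (mod 4).
  Combine with x ≡ 6 (mod 9): since gcd(4, 9) = 1, we get a unique residue mod 36.
    Write x = 3 + 4·t and substitute into x ≡ 6 (mod 9): 4·t ≡ 6 − 3 = 3 (mod 9).
    The inverse of 4 mod 9 is 7 (since 4·7 = 28 = 3·9 + 1), so t ≡ 7·3 = 21 ≡ 3 (mod 9).
    Then x = 3 + 4·3 = 15, valid modulo lcm(4, 9) = 36: x ≡ 15 (mod 36).
  Combine with x ≡ 0 (mod 11): since gcd(36, 11) = 1, we get a unique residue mod 396.
    Write x = 15 + 36·t and substitute into x ≡ 0 (mod 11): 36·t ≡ 0 − 15 = -15 (mod 11).
    Reduce coefficients mod 11: 3·t ≡ 7 (mod 11).
    The inverse of 3 mod 11 is 4 (since 3·4 = 12 = 1·11 + 1), so t ≡ 4·7 = 28 ≡ 6 (mod 11).
    Then x = 15 + 36·6 = 231, valid modulo lcm(36, 11) = 396: x ≡ 231 (mod 396).
Verify: 231 mod 4 = 3 ✓, 231 mod 9 = 6 ✓, 231 mod 11 = 0 ✓.

x ≡ 231 (mod 396).


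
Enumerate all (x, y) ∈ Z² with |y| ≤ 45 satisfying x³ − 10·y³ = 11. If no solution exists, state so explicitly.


The equation is x³ - 10y³ = 11. For fixed y, x³ = 10·y³ + 11, so a solution requires the RHS to be a perfect cube.
Strategy: iterate y from -45 to 45, compute RHS = 10·y³ + 11, and check whether it is a (positive or negative) perfect cube.
Check small values of y:
  y = 0: RHS = 11 is not a perfect cube.
  y = 1: RHS = 21 is not a perfect cube.
  y = -1: RHS = 1 = (1)³ ⇒ x = 1 works.
  y = 2: RHS = 91 is not a perfect cube.
  y = -2: RHS = -69 is not a perfect cube.
  y = 3: RHS = 281 is not a perfect cube.
  y = -3: RHS = -259 is not a perfect cube.
Continuing the search up to |y| = 45 finds no further solutions beyond those listed.
Collected solutions: (1, -1).

Solutions (with |y| ≤ 45): (1, -1).


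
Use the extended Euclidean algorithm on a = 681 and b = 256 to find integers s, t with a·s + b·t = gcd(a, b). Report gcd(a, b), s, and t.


Euclidean algorithm on (681, 256) — divide until remainder is 0:
  681 = 2 · 256 + 169
  256 = 1 · 169 + 87
  169 = 1 · 87 + 82
  87 = 1 · 82 + 5
  82 = 16 · 5 + 2
  5 = 2 · 2 + 1
  2 = 2 · 1 + 0
gcd(681, 256) = 1.
Track Bezout coefficients alongside the remainders: start with r₀ = 681 = a·1 + b·0 (s = 1, t = 0) and r₁ = 256 = a·0 + b·1 (s = 0, t = 1); each new remainder r_{k+1} = r_{k-1} − q_k·r_k inherits s_{k+1} = s_{k-1} − q_k·s_k, t_{k+1} = t_{k-1} − q_k·t_k, so r_k = a·s_k + b·t_k at every step:
  q = 2: r = 169, s = 1 − 2·0 = 1, t = 0 − 2·1 = -2  (check: 681·1 + 256·(-2) = 169)
  q = 1: r = 87, s = 0 − 1·1 = -1, t = 1 − 1·(-2) = 3  (check: 681·(-1) + 256·3 = 87)
  q = 1: r = 82, s = 1 − 1·(-1) = 2, t = -2 − 1·3 = -5  (check: 681·2 + 256·(-5) = 82)
  q = 1: r = 5, s = -1 − 1·2 = -3, t = 3 − 1·(-5) = 8  (check: 681·(-3) + 256·8 = 5)
  q = 16: r = 2, s = 2 − 16·(-3) = 50, t = -5 − 16·8 = -133  (check: 681·50 + 256·(-133) = 2)
  q = 2: r = 1, s = -3 − 2·50 = -103, t = 8 − 2·(-133) = 274  (check: 681·(-103) + 256·274 = 1)
The row with r = 1 (the gcd) gives the Bezout coefficients s = -103, t = 274.
Result: 681 · (-103) + 256 · (274) = 1.

gcd(681, 256) = 1; s = -103, t = 274 (check: 681·(-103) + 256·274 = 1).


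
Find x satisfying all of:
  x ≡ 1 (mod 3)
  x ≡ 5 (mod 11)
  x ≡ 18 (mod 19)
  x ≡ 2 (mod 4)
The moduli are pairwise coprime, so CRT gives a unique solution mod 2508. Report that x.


Product of moduli M = 3 · 11 · 19 · 4 = 2508.
Merge one congruence at a time:
  Start: x ≡ 1 (mod 3).
  Combine with x ≡ 5 (mod 11); new modulus lcm = 33.
    Write x = 1 + 3·t and substitute into x ≡ 5 (mod 11): 3·t ≡ 5 − 1 = 4 (mod 11).
    The inverse of 3 mod 11 is 4 (since 3·4 = 12 = 1·11 + 1), so t ≡ 4·4 = 16 ≡ 5 (mod 11).
    Then x = 1 + 3·5 = 16, valid modulo lcm(3, 11) = 33: x ≡ 16 (mod 33).
  Combine with x ≡ 18 (mod 19); new modulus lcm = 627.
    Write x = 16 + 33·t and substitute into x ≡ 18 (mod 19): 33·t ≡ 18 − 16 = 2 (mod 19).
    Reduce coefficients mod 19: 14·t ≡ 2 (mod 19).
    The inverse of 14 mod 19 is 15 (since 14·15 = 210 = 11·19 + 1), so t ≡ 15·2 = 30 ≡ 11 (mod 19).
    Then x = 16 + 33·11 = 379, valid modulo lcm(33, 19) = 627: x ≡ 379 (mod 627).
  Combine with x ≡ 2 (mod 4); new modulus lcm = 2508.
    Write x = 379 + 627·t and substitute into x ≡ 2 (mod 4): 627·t ≡ 2 − 379 = -377 (mod 4).
    Reduce coefficients mod 4: 3·t ≡ 3 (mod 4).
    The inverse of 3 mod 4 is 3 (since 3·3 = 9 = 2·4 + 1), so t ≡ 3·3 = 9 ≡ 1 (mod 4).
    Then x = 379 + 627·1 = 1006, valid modulo lcm(627, 4) = 2508: x ≡ 1006 (mod 2508).
Verify against each original: 1006 mod 3 = 1, 1006 mod 11 = 5, 1006 mod 19 = 18, 1006 mod 4 = 2.

x ≡ 1006 (mod 2508).


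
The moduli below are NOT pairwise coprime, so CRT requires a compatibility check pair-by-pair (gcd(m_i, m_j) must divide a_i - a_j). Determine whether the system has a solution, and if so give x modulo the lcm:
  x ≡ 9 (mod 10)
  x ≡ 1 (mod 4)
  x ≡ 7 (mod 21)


Moduli 10, 4, 21 are not pairwise coprime, so CRT works modulo lcm(m_i) when all pairwise compatibility conditions hold.
Pairwise compatibility: gcd(m_i, m_j) must divide a_i - a_j for every pair.
Merge one congruence at a time:
  Start: x ≡ 9 (mod 10).
  Combine with x ≡ 1 (mod 4): gcd(10, 4) = 2; 1 - 9 = -8, which IS divisible by 2, so compatible.
    Write x = 9 + 10·t and substitute into x ≡ 1 (mod 4): 10·t ≡ 1 − 9 = -8 (mod 4).
    Divide the congruence (and modulus) by g = 2: 5·t ≡ -4 (mod 2).
    Reduce coefficients mod 2: 1·t ≡ 0 (mod 2).
    So t ≡ 0 (mod 2).
    Then x = 9 + 10·0 = 9, valid modulo lcm(10, 4) = 20: x ≡ 9 (mod 20).
  Combine with x ≡ 7 (mod 21): gcd(20, 21) = 1; 7 - 9 = -2, which IS divisible by 1, so compatible.
    Write x = 9 + 20·t and substitute into x ≡ 7 (mod 21): 20·t ≡ 7 − 9 = -2 (mod 21).
    Reduce coefficients mod 21: 20·t ≡ 19 (mod 21).
    The inverse of 20 mod 21 is 20 (since 20·20 = 400 = 19·21 + 1), so t ≡ 20·19 = 380 ≡ 2 (mod 21).
    Then x = 9 + 20·2 = 49, valid modulo lcm(20, 21) = 420: x ≡ 49 (mod 420).
Verify: 49 mod 10 = 9, 49 mod 4 = 1, 49 mod 21 = 7.

x ≡ 49 (mod 420).


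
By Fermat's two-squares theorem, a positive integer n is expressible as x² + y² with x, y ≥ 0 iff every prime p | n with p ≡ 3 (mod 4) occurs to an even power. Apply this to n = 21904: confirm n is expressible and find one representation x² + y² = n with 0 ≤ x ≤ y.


Step 1: Factor n = 21904 = 2^4 · 37^2.
Step 2: Check the mod-4 condition on each prime factor: 2 = 2 (special); 37 ≡ 1 (mod 4), exponent 2.
All primes ≡ 3 (mod 4) appear to even exponent (or don't appear), so by the two-squares theorem n IS expressible as a sum of two squares.
Step 3: Build a representation. Group n = k² · m with k = 4 and m = 37 · 37 = 1369 (a product of primes ≡ 1 (mod 4)); a representation of m scales to one of n via (k·x)² + (k·y)² = k²(x² + y²). Each prime p ≡ 1 (mod 4) is itself a sum of two squares; find a² by testing p − a² for a perfect square:
  37: 37 − 1² = 36 = 6² ⇒ 37 = 1² + 6².
  Combine using the Brahmagupta–Fibonacci identity (a² + b²)(c² + d²) = (ac − bd)² + (ad + bc)² = (ac + bd)² + (ad − bc)²:
  37 · 37 = 1369: from (1² + 6²)(1² + 6²), take (1·1 − 6·6, 1·6 + 6·1) = (1 − 36, 6 + 6) = (-35, 12); dropping signs (only squares matter) gives (35, 12); check 35² + 12² = 1225 + 144 = 1369 ✓.
  Scale by k = 4: (4·35, 4·12) = (140, 48).
Step 4: Order so x ≤ y and verify: 48² + 140² = 2304 + 19600 = 21904 = n. ✓

n = 21904 = 48² + 140² (one valid representation with x ≤ y).


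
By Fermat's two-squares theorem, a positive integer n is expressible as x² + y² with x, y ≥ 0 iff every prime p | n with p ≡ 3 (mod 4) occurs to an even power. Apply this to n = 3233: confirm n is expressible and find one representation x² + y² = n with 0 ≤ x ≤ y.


Step 1: Factor n = 3233 = 53 · 61.
Step 2: Check the mod-4 condition on each prime factor: 53 ≡ 1 (mod 4), exponent 1; 61 ≡ 1 (mod 4), exponent 1.
All primes ≡ 3 (mod 4) appear to even exponent (or don't appear), so by the two-squares theorem n IS expressible as a sum of two squares.
Step 3: Build a representation. Here n = 53 · 61 is a product of primes ≡ 1 (mod 4). Each prime p ≡ 1 (mod 4) is itself a sum of two squares; find a² by testing p − a² for a perfect square:
  53: 53 − 1² = 52, 53 − 2² = 49 = 7² ⇒ 53 = 2² + 7².
  61: 61 − 1² = 60, 61 − 2² = 57, 61 − 3² = 52, 61 − 4² = 45, 61 − 5² = 36 = 6² ⇒ 61 = 5² + 6².
  Combine using the Brahmagupta–Fibonacci identity (a² + b²)(c² + d²) = (ac − bd)² + (ad + bc)² = (ac + bd)² + (ad − bc)²:
  53 · 61 = 3233: from (2² + 7²)(5² + 6²), take (2·5 − 7·6, 2·6 + 7·5) = (10 − 42, 12 + 35) = (-32, 47); dropping signs (only squares matter) gives (32, 47); check 32² + 47² = 1024 + 2209 = 3233 ✓.
Step 4: Order so x ≤ y and verify: 32² + 47² = 1024 + 2209 = 3233 = n. ✓

n = 3233 = 32² + 47² (one valid representation with x ≤ y).


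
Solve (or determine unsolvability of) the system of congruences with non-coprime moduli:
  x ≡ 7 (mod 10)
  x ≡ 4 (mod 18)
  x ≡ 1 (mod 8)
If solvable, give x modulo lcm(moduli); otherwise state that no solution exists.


Moduli 10, 18, 8 are not pairwise coprime, so CRT works modulo lcm(m_i) when all pairwise compatibility conditions hold.
Pairwise compatibility: gcd(m_i, m_j) must divide a_i - a_j for every pair.
Merge one congruence at a time:
  Start: x ≡ 7 (mod 10).
  Combine with x ≡ 4 (mod 18): gcd(10, 18) = 2, and 4 - 7 = -3 is NOT divisible by 2.
    ⇒ system is inconsistent (no integer solution).

No solution (the system is inconsistent).


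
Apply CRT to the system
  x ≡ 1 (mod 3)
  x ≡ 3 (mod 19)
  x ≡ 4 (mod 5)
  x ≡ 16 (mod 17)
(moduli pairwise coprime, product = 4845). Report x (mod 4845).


Product of moduli M = 3 · 19 · 5 · 17 = 4845.
Merge one congruence at a time:
  Start: x ≡ 1 (mod 3).
  Combine with x ≡ 3 (mod 19); new modulus lcm = 57.
    Write x = 1 + 3·t and substitute into x ≡ 3 (mod 19): 3·t ≡ 3 − 1 = 2 (mod 19).
    The inverse of 3 mod 19 is 13 (since 3·13 = 39 = 2·19 + 1), so t ≡ 13·2 = 26 ≡ 7 (mod 19).
    Then x = 1 + 3·7 = 22, valid modulo lcm(3, 19) = 57: x ≡ 22 (mod 57).
  Combine with x ≡ 4 (mod 5); new modulus lcm = 285.
    Write x = 22 + 57·t and substitute into x ≡ 4 (mod 5): 57·t ≡ 4 − 22 = -18 (mod 5).
    Reduce coefficients mod 5: 2·t ≡ 2 (mod 5).
    The inverse of 2 mod 5 is 3 (since 2·3 = 6 = 1·5 + 1), so t ≡ 3·2 = 6 ≡ 1 (mod 5).
    Then x = 22 + 57·1 = 79, valid modulo lcm(57, 5) = 285: x ≡ 79 (mod 285).
  Combine with x ≡ 16 (mod 17); new modulus lcm = 4845.
    Write x = 79 + 285·t and substitute into x ≡ 16 (mod 17): 285·t ≡ 16 − 79 = -63 (mod 17).
    Reduce coefficients mod 17: 13·t ≡ 5 (mod 17).
    The inverse of 13 mod 17 is 4 (since 13·4 = 52 = 3·17 + 1), so t ≡ 4·5 = 20 ≡ 3 (mod 17).
    Then x = 79 + 285·3 = 934, valid modulo lcm(285, 17) = 4845: x ≡ 934 (mod 4845).
Verify against each original: 934 mod 3 = 1, 934 mod 19 = 3, 934 mod 5 = 4, 934 mod 17 = 16.

x ≡ 934 (mod 4845).


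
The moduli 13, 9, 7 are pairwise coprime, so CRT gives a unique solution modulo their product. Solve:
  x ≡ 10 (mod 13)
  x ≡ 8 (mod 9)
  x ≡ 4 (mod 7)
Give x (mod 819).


Moduli 13, 9, 7 are pairwise coprime; by CRT there is a unique solution modulo M = 13 · 9 · 7 = 819.
Solve pairwise, accumulating the modulus:
  Start with x ≡ 10 (mod 13).
  Combine with x ≡ 8 (mod 9): since gcd(13, 9) = 1, we get a unique residue mod 117.
    Write x = 10 + 13·t and substitute into x ≡ 8 (mod 9): 13·t ≡ 8 − 10 = -2 (mod 9).
    Reduce coefficients mod 9: 4·t ≡ 7 (mod 9).
    The inverse of 4 mod 9 is 7 (since 4·7 = 28 = 3·9 + 1), so t ≡ 7·7 = 49 ≡ 4 (mod 9).
    Then x = 10 + 13·4 = 62, valid modulo lcm(13, 9) = 117: x ≡ 62 (mod 117).
  Combine with x ≡ 4 (mod 7): since gcd(117, 7) = 1, we get a unique residue mod 819.
    Write x = 62 + 117·t and substitute into x ≡ 4 (mod 7): 117·t ≡ 4 − 62 = -58 (mod 7).
    Reduce coefficients mod 7: 5·t ≡ 5 (mod 7).
    The inverse of 5 mod 7 is 3 (since 5·3 = 15 = 2·7 + 1), so t ≡ 3·5 = 15 ≡ 1 (mod 7).
    Then x = 62 + 117·1 = 179, valid modulo lcm(117, 7) = 819: x ≡ 179 (mod 819).
Verify: 179 mod 13 = 10 ✓, 179 mod 9 = 8 ✓, 179 mod 7 = 4 ✓.

x ≡ 179 (mod 819).


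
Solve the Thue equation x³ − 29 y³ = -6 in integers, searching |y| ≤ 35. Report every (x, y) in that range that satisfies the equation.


The equation is x³ - 29y³ = -6. For fixed y, x³ = 29·y³ − 6, so a solution requires the RHS to be a perfect cube.
Strategy: iterate y from -35 to 35, compute RHS = 29·y³ − 6, and check whether it is a (positive or negative) perfect cube.
Check small values of y:
  y = 0: RHS = -6 is not a perfect cube.
  y = 1: RHS = 23 is not a perfect cube.
  y = -1: RHS = -35 is not a perfect cube.
  y = 2: RHS = 226 is not a perfect cube.
  y = -2: RHS = -238 is not a perfect cube.
  y = 3: RHS = 777 is not a perfect cube.
  y = -3: RHS = -789 is not a perfect cube.
Continuing the search up to |y| = 35 finds no solutions either.
No (x, y) in the scanned range satisfies the equation.

No integer solutions with |y| ≤ 35.


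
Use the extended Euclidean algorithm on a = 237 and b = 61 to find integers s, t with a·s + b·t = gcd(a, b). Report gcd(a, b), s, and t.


Euclidean algorithm on (237, 61) — divide until remainder is 0:
  237 = 3 · 61 + 54
  61 = 1 · 54 + 7
  54 = 7 · 7 + 5
  7 = 1 · 5 + 2
  5 = 2 · 2 + 1
  2 = 2 · 1 + 0
gcd(237, 61) = 1.
Track Bezout coefficients alongside the remainders: start with r₀ = 237 = a·1 + b·0 (s = 1, t = 0) and r₁ = 61 = a·0 + b·1 (s = 0, t = 1); each new remainder r_{k+1} = r_{k-1} − q_k·r_k inherits s_{k+1} = s_{k-1} − q_k·s_k, t_{k+1} = t_{k-1} − q_k·t_k, so r_k = a·s_k + b·t_k at every step:
  q = 3: r = 54, s = 1 − 3·0 = 1, t = 0 − 3·1 = -3  (check: 237·1 + 61·(-3) = 54)
  q = 1: r = 7, s = 0 − 1·1 = -1, t = 1 − 1·(-3) = 4  (check: 237·(-1) + 61·4 = 7)
  q = 7: r = 5, s = 1 − 7·(-1) = 8, t = -3 − 7·4 = -31  (check: 237·8 + 61·(-31) = 5)
  q = 1: r = 2, s = -1 − 1·8 = -9, t = 4 − 1·(-31) = 35  (check: 237·(-9) + 61·35 = 2)
  q = 2: r = 1, s = 8 − 2·(-9) = 26, t = -31 − 2·35 = -101  (check: 237·26 + 61·(-101) = 1)
The row with r = 1 (the gcd) gives the Bezout coefficients s = 26, t = -101.
Result: 237 · (26) + 61 · (-101) = 1.

gcd(237, 61) = 1; s = 26, t = -101 (check: 237·26 + 61·(-101) = 1).


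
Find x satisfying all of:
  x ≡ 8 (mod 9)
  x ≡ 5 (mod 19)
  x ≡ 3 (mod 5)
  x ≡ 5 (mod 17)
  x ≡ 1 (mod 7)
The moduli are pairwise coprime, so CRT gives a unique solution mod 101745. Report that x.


Product of moduli M = 9 · 19 · 5 · 17 · 7 = 101745.
Merge one congruence at a time:
  Start: x ≡ 8 (mod 9).
  Combine with x ≡ 5 (mod 19); new modulus lcm = 171.
    Write x = 8 + 9·t and substitute into x ≡ 5 (mod 19): 9·t ≡ 5 − 8 = -3 (mod 19).
    Reduce coefficients mod 19: 9·t ≡ 16 (mod 19).
    The inverse of 9 mod 19 is 17 (since 9·17 = 153 = 8·19 + 1), so t ≡ 17·16 = 272 ≡ 6 (mod 19).
    Then x = 8 + 9·6 = 62, valid modulo lcm(9, 19) = 171: x ≡ 62 (mod 171).
  Combine with x ≡ 3 (mod 5); new modulus lcm = 855.
    Write x = 62 + 171·t and substitute into x ≡ 3 (mod 5): 171·t ≡ 3 − 62 = -59 (mod 5).
    Reduce coefficients mod 5: 1·t ≡ 1 (mod 5).
    So t ≡ 1 (mod 5).
    Then x = 62 + 171·1 = 233, valid modulo lcm(171, 5) = 855: x ≡ 233 (mod 855).
  Combine with x ≡ 5 (mod 17); new modulus lcm = 14535.
    Write x = 233 + 855·t and substitute into x ≡ 5 (mod 17): 855·t ≡ 5 − 233 = -228 (mod 17).
    Reduce coefficients mod 17: 5·t ≡ 10 (mod 17).
    The inverse of 5 mod 17 is 7 (since 5·7 = 35 = 2·17 + 1), so t ≡ 7·10 = 70 ≡ 2 (mod 17).
    Then x = 233 + 855·2 = 1943, valid modulo lcm(855, 17) = 14535: x ≡ 1943 (mod 14535).
  Combine with x ≡ 1 (mod 7); new modulus lcm = 101745.
    Write x = 1943 + 14535·t and substitute into x ≡ 1 (mod 7): 14535·t ≡ 1 − 1943 = -1942 (mod 7).
    Reduce coefficients mod 7: 3·t ≡ 4 (mod 7).
    The inverse of 3 mod 7 is 5 (since 3·5 = 15 = 2·7 + 1), so t ≡ 5·4 = 20 ≡ 6 (mod 7).
    Then x = 1943 + 14535·6 = 89153, valid modulo lcm(14535, 7) = 101745: x ≡ 89153 (mod 101745).
Verify against each original: 89153 mod 9 = 8, 89153 mod 19 = 5, 89153 mod 5 = 3, 89153 mod 17 = 5, 89153 mod 7 = 1.

x ≡ 89153 (mod 101745).


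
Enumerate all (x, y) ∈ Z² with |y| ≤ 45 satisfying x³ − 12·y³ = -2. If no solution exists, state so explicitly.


The equation is x³ - 12y³ = -2. For fixed y, x³ = 12·y³ − 2, so a solution requires the RHS to be a perfect cube.
Strategy: iterate y from -45 to 45, compute RHS = 12·y³ − 2, and check whether it is a (positive or negative) perfect cube.
Check small values of y:
  y = 0: RHS = -2 is not a perfect cube.
  y = 1: RHS = 10 is not a perfect cube.
  y = -1: RHS = -14 is not a perfect cube.
  y = 2: RHS = 94 is not a perfect cube.
  y = -2: RHS = -98 is not a perfect cube.
  y = 3: RHS = 322 is not a perfect cube.
  y = -3: RHS = -326 is not a perfect cube.
Continuing the search up to |y| = 45 finds no solutions either.
No (x, y) in the scanned range satisfies the equation.

No integer solutions with |y| ≤ 45.


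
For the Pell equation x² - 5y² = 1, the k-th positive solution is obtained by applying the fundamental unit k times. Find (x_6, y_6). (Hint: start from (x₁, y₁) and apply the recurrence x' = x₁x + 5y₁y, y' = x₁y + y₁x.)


Step 1: Find the fundamental solution (x₁, y₁) of x² - 5y² = 1.
  Expand √5 as a continued fraction. a₀ = ⌊√5⌋ = 2; iterate m_{k+1} = d_k·a_k − m_k, d_{k+1} = (5 − m_{k+1}²)/d_k, a_{k+1} = ⌊(a₀ + m_{k+1})/d_{k+1}⌋ (starting m₀ = 0, d₀ = 1), with convergents p_k = a_k·p_{k-1} + p_{k-2}, q_k = a_k·q_{k-1} + q_{k-2} (p₋₁ = 1, q₋₁ = 0):
  k = 0: a₀ = 2; p₀/q₀ = 2/1; p₀² − 5·q₀² = 4 − 5 = -1.
  k = 1: m = 2, d = 1, a = ⌊(2 + 2)/1⌋ = 4; p/q = (4·2 + 1)/(4·1 + 0) = 9/4; p² − 5·q² = 81 − 80 = 1.
  The first convergent with p² − 5·q² = 1 gives the fundamental solution (x₁, y₁) = (9, 4).
Step 2: Apply the recurrence (x_{n+1}, y_{n+1}) = (x₁x_n + 5y₁y_n, x₁y_n + y₁x_n) repeatedly.
  From (x_1, y_1) = (9, 4): x_2 = 9·9 + 5·4·4 = 161; y_2 = 9·4 + 4·9 = 72.
  From (x_2, y_2) = (161, 72): x_3 = 9·161 + 5·4·72 = 2889; y_3 = 9·72 + 4·161 = 1292.
  From (x_3, y_3) = (2889, 1292): x_4 = 9·2889 + 5·4·1292 = 51841; y_4 = 9·1292 + 4·2889 = 23184.
  From (x_4, y_4) = (51841, 23184): x_5 = 9·51841 + 5·4·23184 = 930249; y_5 = 9·23184 + 4·51841 = 416020.
  From (x_5, y_5) = (930249, 416020): x_6 = 9·930249 + 5·4·416020 = 16692641; y_6 = 9·416020 + 4·930249 = 7465176.
Step 3: Verify x_6² - 5·y_6² = 278644263554881 - 278644263554880 = 1 (should be 1). ✓

(x_1, y_1) = (9, 4); (x_6, y_6) = (16692641, 7465176).


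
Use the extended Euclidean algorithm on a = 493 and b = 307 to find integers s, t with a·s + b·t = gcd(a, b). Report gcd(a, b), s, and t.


Euclidean algorithm on (493, 307) — divide until remainder is 0:
  493 = 1 · 307 + 186
  307 = 1 · 186 + 121
  186 = 1 · 121 + 65
  121 = 1 · 65 + 56
  65 = 1 · 56 + 9
  56 = 6 · 9 + 2
  9 = 4 · 2 + 1
  2 = 2 · 1 + 0
gcd(493, 307) = 1.
Track Bezout coefficients alongside the remainders: start with r₀ = 493 = a·1 + b·0 (s = 1, t = 0) and r₁ = 307 = a·0 + b·1 (s = 0, t = 1); each new remainder r_{k+1} = r_{k-1} − q_k·r_k inherits s_{k+1} = s_{k-1} − q_k·s_k, t_{k+1} = t_{k-1} − q_k·t_k, so r_k = a·s_k + b·t_k at every step:
  q = 1: r = 186, s = 1 − 1·0 = 1, t = 0 − 1·1 = -1  (check: 493·1 + 307·(-1) = 186)
  q = 1: r = 121, s = 0 − 1·1 = -1, t = 1 − 1·(-1) = 2  (check: 493·(-1) + 307·2 = 121)
  q = 1: r = 65, s = 1 − 1·(-1) = 2, t = -1 − 1·2 = -3  (check: 493·2 + 307·(-3) = 65)
  q = 1: r = 56, s = -1 − 1·2 = -3, t = 2 − 1·(-3) = 5  (check: 493·(-3) + 307·5 = 56)
  q = 1: r = 9, s = 2 − 1·(-3) = 5, t = -3 − 1·5 = -8  (check: 493·5 + 307·(-8) = 9)
  q = 6: r = 2, s = -3 − 6·5 = -33, t = 5 − 6·(-8) = 53  (check: 493·(-33) + 307·53 = 2)
  q = 4: r = 1, s = 5 − 4·(-33) = 137, t = -8 − 4·53 = -220  (check: 493·137 + 307·(-220) = 1)
The row with r = 1 (the gcd) gives the Bezout coefficients s = 137, t = -220.
Result: 493 · (137) + 307 · (-220) = 1.

gcd(493, 307) = 1; s = 137, t = -220 (check: 493·137 + 307·(-220) = 1).


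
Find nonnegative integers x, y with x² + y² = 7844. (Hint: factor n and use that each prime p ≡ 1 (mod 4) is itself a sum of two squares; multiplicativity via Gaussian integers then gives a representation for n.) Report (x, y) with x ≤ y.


Step 1: Factor n = 7844 = 2^2 · 37 · 53.
Step 2: Check the mod-4 condition on each prime factor: 2 = 2 (special); 37 ≡ 1 (mod 4), exponent 1; 53 ≡ 1 (mod 4), exponent 1.
All primes ≡ 3 (mod 4) appear to even exponent (or don't appear), so by the two-squares theorem n IS expressible as a sum of two squares.
Step 3: Build a representation. Group n = k² · m with k = 2 and m = 37 · 53 = 1961 (a product of primes ≡ 1 (mod 4)); a representation of m scales to one of n via (k·x)² + (k·y)² = k²(x² + y²). Each prime p ≡ 1 (mod 4) is itself a sum of two squares; find a² by testing p − a² for a perfect square:
  37: 37 − 1² = 36 = 6² ⇒ 37 = 1² + 6².
  53: 53 − 1² = 52, 53 − 2² = 49 = 7² ⇒ 53 = 2² + 7².
  Combine using the Brahmagupta–Fibonacci identity (a² + b²)(c² + d²) = (ac − bd)² + (ad + bc)² = (ac + bd)² + (ad − bc)²:
  37 · 53 = 1961: from (1² + 6²)(2² + 7²), take (1·2 − 6·7, 1·7 + 6·2) = (2 − 42, 7 + 12) = (-40, 19); dropping signs (only squares matter) gives (40, 19); check 40² + 19² = 1600 + 361 = 1961 ✓.
  Scale by k = 2: (2·40, 2·19) = (80, 38).
Step 4: Order so x ≤ y and verify: 38² + 80² = 1444 + 6400 = 7844 = n. ✓

n = 7844 = 38² + 80² (one valid representation with x ≤ y).


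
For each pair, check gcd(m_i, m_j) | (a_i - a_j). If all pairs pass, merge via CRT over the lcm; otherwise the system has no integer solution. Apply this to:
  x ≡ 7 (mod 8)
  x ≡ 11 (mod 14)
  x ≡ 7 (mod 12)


Moduli 8, 14, 12 are not pairwise coprime, so CRT works modulo lcm(m_i) when all pairwise compatibility conditions hold.
Pairwise compatibility: gcd(m_i, m_j) must divide a_i - a_j for every pair.
Merge one congruence at a time:
  Start: x ≡ 7 (mod 8).
  Combine with x ≡ 11 (mod 14): gcd(8, 14) = 2; 11 - 7 = 4, which IS divisible by 2, so compatible.
    Write x = 7 + 8·t and substitute into x ≡ 11 (mod 14): 8·t ≡ 11 − 7 = 4 (mod 14).
    Divide the congruence (and modulus) by g = 2: 4·t ≡ 2 (mod 7).
    The inverse of 4 mod 7 is 2 (since 4·2 = 8 = 1·7 + 1), so t ≡ 2·2 = 4 ≡ 4 (mod 7).
    Then x = 7 + 8·4 = 39, valid modulo lcm(8, 14) = 56: x ≡ 39 (mod 56).
  Combine with x ≡ 7 (mod 12): gcd(56, 12) = 4; 7 - 39 = -32, which IS divisible by 4, so compatible.
    Write x = 39 + 56·t and substitute into x ≡ 7 (mod 12): 56·t ≡ 7 − 39 = -32 (mod 12).
    Divide the congruence (and modulus) by g = 4: 14·t ≡ -8 (mod 3).
    Reduce coefficients mod 3: 2·t ≡ 1 (mod 3).
    The inverse of 2 mod 3 is 2 (since 2·2 = 4 = 1·3 + 1), so t ≡ 2·1 = 2 ≡ 2 (mod 3).
    Then x = 39 + 56·2 = 151, valid modulo lcm(56, 12) = 168: x ≡ 151 (mod 168).
Verify: 151 mod 8 = 7, 151 mod 14 = 11, 151 mod 12 = 7.

x ≡ 151 (mod 168).


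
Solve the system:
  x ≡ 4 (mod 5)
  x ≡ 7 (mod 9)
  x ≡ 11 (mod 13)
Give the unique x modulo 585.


Moduli 5, 9, 13 are pairwise coprime; by CRT there is a unique solution modulo M = 5 · 9 · 13 = 585.
Solve pairwise, accumulating the modulus:
  Start with x ≡ 4 (mod 5).
  Combine with x ≡ 7 (mod 9): since gcd(5, 9) = 1, we get a unique residue mod 45.
    Write x = 4 + 5·t and substitute into x ≡ 7 (mod 9): 5·t ≡ 7 − 4 = 3 (mod 9).
    The inverse of 5 mod 9 is 2 (since 5·2 = 10 = 1·9 + 1), so t ≡ 2·3 = 6 ≡ 6 (mod 9).
    Then x = 4 + 5·6 = 34, valid modulo lcm(5, 9) = 45: x ≡ 34 (mod 45).
  Combine with x ≡ 11 (mod 13): since gcd(45, 13) = 1, we get a unique residue mod 585.
    Write x = 34 + 45·t and substitute into x ≡ 11 (mod 13): 45·t ≡ 11 − 34 = -23 (mod 13).
    Reduce coefficients mod 13: 6·t ≡ 3 (mod 13).
    The inverse of 6 mod 13 is 11 (since 6·11 = 66 = 5·13 + 1), so t ≡ 11·3 = 33 ≡ 7 (mod 13).
    Then x = 34 + 45·7 = 349, valid modulo lcm(45, 13) = 585: x ≡ 349 (mod 585).
Verify: 349 mod 5 = 4 ✓, 349 mod 9 = 7 ✓, 349 mod 13 = 11 ✓.

x ≡ 349 (mod 585).


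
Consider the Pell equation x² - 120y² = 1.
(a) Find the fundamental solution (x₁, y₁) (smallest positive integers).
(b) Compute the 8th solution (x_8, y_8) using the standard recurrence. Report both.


Step 1: Find the fundamental solution (x₁, y₁) of x² - 120y² = 1.
  Expand √120 as a continued fraction. a₀ = ⌊√120⌋ = 10; iterate m_{k+1} = d_k·a_k − m_k, d_{k+1} = (120 − m_{k+1}²)/d_k, a_{k+1} = ⌊(a₀ + m_{k+1})/d_{k+1}⌋ (starting m₀ = 0, d₀ = 1), with convergents p_k = a_k·p_{k-1} + p_{k-2}, q_k = a_k·q_{k-1} + q_{k-2} (p₋₁ = 1, q₋₁ = 0):
  k = 0: a₀ = 10; p₀/q₀ = 10/1; p₀² − 120·q₀² = 100 − 120 = -20.
  k = 1: m = 10, d = 20, a = ⌊(10 + 10)/20⌋ = 1; p/q = (1·10 + 1)/(1·1 + 0) = 11/1; p² − 120·q² = 121 − 120 = 1.
  The first convergent with p² − 120·q² = 1 gives the fundamental solution (x₁, y₁) = (11, 1).
Step 2: Apply the recurrence (x_{n+1}, y_{n+1}) = (x₁x_n + 120y₁y_n, x₁y_n + y₁x_n) repeatedly.
  From (x_1, y_1) = (11, 1): x_2 = 11·11 + 120·1·1 = 241; y_2 = 11·1 + 1·11 = 22.
  From (x_2, y_2) = (241, 22): x_3 = 11·241 + 120·1·22 = 5291; y_3 = 11·22 + 1·241 = 483.
  From (x_3, y_3) = (5291, 483): x_4 = 11·5291 + 120·1·483 = 116161; y_4 = 11·483 + 1·5291 = 10604.
  From (x_4, y_4) = (116161, 10604): x_5 = 11·116161 + 120·1·10604 = 2550251; y_5 = 11·10604 + 1·116161 = 232805.
  From (x_5, y_5) = (2550251, 232805): x_6 = 11·2550251 + 120·1·232805 = 55989361; y_6 = 11·232805 + 1·2550251 = 5111106.
  From (x_6, y_6) = (55989361, 5111106): x_7 = 11·55989361 + 120·1·5111106 = 1229215691; y_7 = 11·5111106 + 1·55989361 = 112211527.
  From (x_7, y_7) = (1229215691, 112211527): x_8 = 11·1229215691 + 120·1·112211527 = 26986755841; y_8 = 11·112211527 + 1·1229215691 = 2463542488.
Step 3: Verify x_8² - 120·y_8² = 728284990821747617281 - 728284990821747617280 = 1 (should be 1). ✓

(x_1, y_1) = (11, 1); (x_8, y_8) = (26986755841, 2463542488).


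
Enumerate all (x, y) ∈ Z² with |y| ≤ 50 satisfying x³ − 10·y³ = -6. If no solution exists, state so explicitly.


The equation is x³ - 10y³ = -6. For fixed y, x³ = 10·y³ − 6, so a solution requires the RHS to be a perfect cube.
Strategy: iterate y from -50 to 50, compute RHS = 10·y³ − 6, and check whether it is a (positive or negative) perfect cube.
Check small values of y:
  y = 0: RHS = -6 is not a perfect cube.
  y = 1: RHS = 4 is not a perfect cube.
  y = -1: RHS = -16 is not a perfect cube.
  y = 2: RHS = 74 is not a perfect cube.
  y = -2: RHS = -86 is not a perfect cube.
  y = 3: RHS = 264 is not a perfect cube.
  y = -3: RHS = -276 is not a perfect cube.
Continuing the search up to |y| = 50 finds no solutions either.
No (x, y) in the scanned range satisfies the equation.

No integer solutions with |y| ≤ 50.


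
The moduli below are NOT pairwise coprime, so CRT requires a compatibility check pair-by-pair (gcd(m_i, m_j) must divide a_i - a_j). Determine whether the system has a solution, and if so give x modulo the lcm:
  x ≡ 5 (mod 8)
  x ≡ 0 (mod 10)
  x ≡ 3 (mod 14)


Moduli 8, 10, 14 are not pairwise coprime, so CRT works modulo lcm(m_i) when all pairwise compatibility conditions hold.
Pairwise compatibility: gcd(m_i, m_j) must divide a_i - a_j for every pair.
Merge one congruence at a time:
  Start: x ≡ 5 (mod 8).
  Combine with x ≡ 0 (mod 10): gcd(8, 10) = 2, and 0 - 5 = -5 is NOT divisible by 2.
    ⇒ system is inconsistent (no integer solution).

No solution (the system is inconsistent).


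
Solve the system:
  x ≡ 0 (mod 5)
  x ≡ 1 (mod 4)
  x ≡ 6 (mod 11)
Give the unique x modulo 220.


Moduli 5, 4, 11 are pairwise coprime; by CRT there is a unique solution modulo M = 5 · 4 · 11 = 220.
Solve pairwise, accumulating the modulus:
  Start with x ≡ 0 (mod 5).
  Combine with x ≡ 1 (mod 4): since gcd(5, 4) = 1, we get a unique residue mod 20.
    Write x = 0 + 5·t and substitute into x ≡ 1 (mod 4): 5·t ≡ 1 − 0 = 1 (mod 4).
    Reduce coefficients mod 4: 1·t ≡ 1 (mod 4).
    So t ≡ 1 (mod 4).
    Then x = 0 + 5·1 = 5, valid modulo lcm(5, 4) = 20: x ≡ 5 (mod 20).
  Combine with x ≡ 6 (mod 11): since gcd(20, 11) = 1, we get a unique residue mod 220.
    Write x = 5 + 20·t and substitute into x ≡ 6 (mod 11): 20·t ≡ 6 − 5 = 1 (mod 11).
    Reduce coefficients mod 11: 9·t ≡ 1 (mod 11).
    The inverse of 9 mod 11 is 5 (since 9·5 = 45 = 4·11 + 1), so t ≡ 5·1 = 5 ≡ 5 (mod 11).
    Then x = 5 + 20·5 = 105, valid modulo lcm(20, 11) = 220: x ≡ 105 (mod 220).
Verify: 105 mod 5 = 0 ✓, 105 mod 4 = 1 ✓, 105 mod 11 = 6 ✓.

x ≡ 105 (mod 220).


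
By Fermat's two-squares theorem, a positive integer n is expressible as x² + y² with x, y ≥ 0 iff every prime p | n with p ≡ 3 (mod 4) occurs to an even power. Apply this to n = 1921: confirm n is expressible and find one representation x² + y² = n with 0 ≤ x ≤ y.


Step 1: Factor n = 1921 = 17 · 113.
Step 2: Check the mod-4 condition on each prime factor: 17 ≡ 1 (mod 4), exponent 1; 113 ≡ 1 (mod 4), exponent 1.
All primes ≡ 3 (mod 4) appear to even exponent (or don't appear), so by the two-squares theorem n IS expressible as a sum of two squares.
Step 3: Build a representation. Here n = 17 · 113 is a product of primes ≡ 1 (mod 4). Each prime p ≡ 1 (mod 4) is itself a sum of two squares; find a² by testing p − a² for a perfect square:
  17: 17 − 1² = 16 = 4² ⇒ 17 = 1² + 4².
  113: 113 − 1² = 112, 113 − 2² = 109, 113 − 3² = 104, 113 − 4² = 97, 113 − 5² = 88, 113 − 6² = 77, 113 − 7² = 64 = 8² ⇒ 113 = 7² + 8².
  Combine using the Brahmagupta–Fibonacci identity (a² + b²)(c² + d²) = (ac − bd)² + (ad + bc)² = (ac + bd)² + (ad − bc)²:
  17 · 113 = 1921: from (1² + 4²)(7² + 8²), take (1·7 − 4·8, 1·8 + 4·7) = (7 − 32, 8 + 28) = (-25, 36); dropping signs (only squares matter) gives (25, 36); check 25² + 36² = 625 + 1296 = 1921 ✓.
Step 4: Order so x ≤ y and verify: 25² + 36² = 625 + 1296 = 1921 = n. ✓

n = 1921 = 25² + 36² (one valid representation with x ≤ y).


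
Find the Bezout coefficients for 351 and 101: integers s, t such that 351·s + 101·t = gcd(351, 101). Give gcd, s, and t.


Euclidean algorithm on (351, 101) — divide until remainder is 0:
  351 = 3 · 101 + 48
  101 = 2 · 48 + 5
  48 = 9 · 5 + 3
  5 = 1 · 3 + 2
  3 = 1 · 2 + 1
  2 = 2 · 1 + 0
gcd(351, 101) = 1.
Track Bezout coefficients alongside the remainders: start with r₀ = 351 = a·1 + b·0 (s = 1, t = 0) and r₁ = 101 = a·0 + b·1 (s = 0, t = 1); each new remainder r_{k+1} = r_{k-1} − q_k·r_k inherits s_{k+1} = s_{k-1} − q_k·s_k, t_{k+1} = t_{k-1} − q_k·t_k, so r_k = a·s_k + b·t_k at every step:
  q = 3: r = 48, s = 1 − 3·0 = 1, t = 0 − 3·1 = -3  (check: 351·1 + 101·(-3) = 48)
  q = 2: r = 5, s = 0 − 2·1 = -2, t = 1 − 2·(-3) = 7  (check: 351·(-2) + 101·7 = 5)
  q = 9: r = 3, s = 1 − 9·(-2) = 19, t = -3 − 9·7 = -66  (check: 351·19 + 101·(-66) = 3)
  q = 1: r = 2, s = -2 − 1·19 = -21, t = 7 − 1·(-66) = 73  (check: 351·(-21) + 101·73 = 2)
  q = 1: r = 1, s = 19 − 1·(-21) = 40, t = -66 − 1·73 = -139  (check: 351·40 + 101·(-139) = 1)
The row with r = 1 (the gcd) gives the Bezout coefficients s = 40, t = -139.
Result: 351 · (40) + 101 · (-139) = 1.

gcd(351, 101) = 1; s = 40, t = -139 (check: 351·40 + 101·(-139) = 1).


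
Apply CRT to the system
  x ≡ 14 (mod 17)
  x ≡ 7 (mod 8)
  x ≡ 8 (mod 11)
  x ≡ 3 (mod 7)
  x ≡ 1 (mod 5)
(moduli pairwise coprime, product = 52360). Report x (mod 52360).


Product of moduli M = 17 · 8 · 11 · 7 · 5 = 52360.
Merge one congruence at a time:
  Start: x ≡ 14 (mod 17).
  Combine with x ≡ 7 (mod 8); new modulus lcm = 136.
    Write x = 14 + 17·t and substitute into x ≡ 7 (mod 8): 17·t ≡ 7 − 14 = -7 (mod 8).
    Reduce coefficients mod 8: 1·t ≡ 1 (mod 8).
    So t ≡ 1 (mod 8).
    Then x = 14 + 17·1 = 31, valid modulo lcm(17, 8) = 136: x ≡ 31 (mod 136).
  Combine with x ≡ 8 (mod 11); new modulus lcm = 1496.
    Write x = 31 + 136·t and substitute into x ≡ 8 (mod 11): 136·t ≡ 8 − 31 = -23 (mod 11).
    Reduce coefficients mod 11: 4·t ≡ 10 (mod 11).
    The inverse of 4 mod 11 is 3 (since 4·3 = 12 = 1·11 + 1), so t ≡ 3·10 = 30 ≡ 8 (mod 11).
    Then x = 31 + 136·8 = 1119, valid modulo lcm(136, 11) = 1496: x ≡ 1119 (mod 1496).
  Combine with x ≡ 3 (mod 7); new modulus lcm = 10472.
    Write x = 1119 + 1496·t and substitute into x ≡ 3 (mod 7): 1496·t ≡ 3 − 1119 = -1116 (mod 7).
    Reduce coefficients mod 7: 5·t ≡ 4 (mod 7).
    The inverse of 5 mod 7 is 3 (since 5·3 = 15 = 2·7 + 1), so t ≡ 3·4 = 12 ≡ 5 (mod 7).
    Then x = 1119 + 1496·5 = 8599, valid modulo lcm(1496, 7) = 10472: x ≡ 8599 (mod 10472).
  Combine with x ≡ 1 (mod 5); new modulus lcm = 52360.
    Write x = 8599 + 10472·t and substitute into x ≡ 1 (mod 5): 10472·t ≡ 1 − 8599 = -8598 (mod 5).
    Reduce coefficients mod 5: 2·t ≡ 2 (mod 5).
    The inverse of 2 mod 5 is 3 (since 2·3 = 6 = 1·5 + 1), so t ≡ 3·2 = 6 ≡ 1 (mod 5).
    Then x = 8599 + 10472·1 = 19071, valid modulo lcm(10472, 5) = 52360: x ≡ 19071 (mod 52360).
Verify against each original: 19071 mod 17 = 14, 19071 mod 8 = 7, 19071 mod 11 = 8, 19071 mod 7 = 3, 19071 mod 5 = 1.

x ≡ 19071 (mod 52360).


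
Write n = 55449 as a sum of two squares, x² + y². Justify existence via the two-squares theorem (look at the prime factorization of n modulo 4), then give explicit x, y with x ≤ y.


Step 1: Factor n = 55449 = 3^2 · 61 · 101.
Step 2: Check the mod-4 condition on each prime factor: 3 ≡ 3 (mod 4), exponent 2 (must be even); 61 ≡ 1 (mod 4), exponent 1; 101 ≡ 1 (mod 4), exponent 1.
All primes ≡ 3 (mod 4) appear to even exponent (or don't appear), so by the two-squares theorem n IS expressible as a sum of two squares.
Step 3: Build a representation. Group n = k² · m with k = 3 and m = 61 · 101 = 6161 (a product of primes ≡ 1 (mod 4)); a representation of m scales to one of n via (k·x)² + (k·y)² = k²(x² + y²). Each prime p ≡ 1 (mod 4) is itself a sum of two squares; find a² by testing p − a² for a perfect square:
  61: 61 − 1² = 60, 61 − 2² = 57, 61 − 3² = 52, 61 − 4² = 45, 61 − 5² = 36 = 6² ⇒ 61 = 5² + 6².
  101: 101 − 1² = 100 = 10² ⇒ 101 = 1² + 10².
  Combine using the Brahmagupta–Fibonacci identity (a² + b²)(c² + d²) = (ac − bd)² + (ad + bc)² = (ac + bd)² + (ad − bc)²:
  61 · 101 = 6161: from (5² + 6²)(1² + 10²), take (5·1 − 6·10, 5·10 + 6·1) = (5 − 60, 50 + 6) = (-55, 56); dropping signs (only squares matter) gives (55, 56); check 55² + 56² = 3025 + 3136 = 6161 ✓.
  Scale by k = 3: (3·55, 3·56) = (165, 168).
Step 4: Order so x ≤ y and verify: 165² + 168² = 27225 + 28224 = 55449 = n. ✓

n = 55449 = 165² + 168² (one valid representation with x ≤ y).


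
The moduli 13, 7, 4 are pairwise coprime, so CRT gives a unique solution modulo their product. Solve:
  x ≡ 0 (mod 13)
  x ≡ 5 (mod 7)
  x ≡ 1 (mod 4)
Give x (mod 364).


Moduli 13, 7, 4 are pairwise coprime; by CRT there is a unique solution modulo M = 13 · 7 · 4 = 364.
Solve pairwise, accumulating the modulus:
  Start with x ≡ 0 (mod 13).
  Combine with x ≡ 5 (mod 7): since gcd(13, 7) = 1, we get a unique residue mod 91.
    Write x = 0 + 13·t and substitute into x ≡ 5 (mod 7): 13·t ≡ 5 − 0 = 5 (mod 7).
    Reduce coefficients mod 7: 6·t ≡ 5 (mod 7).
    The inverse of 6 mod 7 is 6 (since 6·6 = 36 = 5·7 + 1), so t ≡ 6·5 = 30 ≡ 2 (mod 7).
    Then x = 0 + 13·2 = 26, valid modulo lcm(13, 7) = 91: x ≡ 26 (mod 91).
  Combine with x ≡ 1 (mod 4): since gcd(91, 4) = 1, we get a unique residue mod 364.
    Write x = 26 + 91·t and substitute into x ≡ 1 (mod 4): 91·t ≡ 1 − 26 = -25 (mod 4).
    Reduce coefficients mod 4: 3·t ≡ 3 (mod 4).
    The inverse of 3 mod 4 is 3 (since 3·3 = 9 = 2·4 + 1), so t ≡ 3·3 = 9 ≡ 1 (mod 4).
    Then x = 26 + 91·1 = 117, valid modulo lcm(91, 4) = 364: x ≡ 117 (mod 364).
Verify: 117 mod 13 = 0 ✓, 117 mod 7 = 5 ✓, 117 mod 4 = 1 ✓.

x ≡ 117 (mod 364).


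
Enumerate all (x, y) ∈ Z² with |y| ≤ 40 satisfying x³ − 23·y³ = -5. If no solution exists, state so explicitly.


The equation is x³ - 23y³ = -5. For fixed y, x³ = 23·y³ − 5, so a solution requires the RHS to be a perfect cube.
Strategy: iterate y from -40 to 40, compute RHS = 23·y³ − 5, and check whether it is a (positive or negative) perfect cube.
Check small values of y:
  y = 0: RHS = -5 is not a perfect cube.
  y = 1: RHS = 18 is not a perfect cube.
  y = -1: RHS = -28 is not a perfect cube.
  y = 2: RHS = 179 is not a perfect cube.
  y = -2: RHS = -189 is not a perfect cube.
  y = 3: RHS = 616 is not a perfect cube.
  y = -3: RHS = -626 is not a perfect cube.
Continuing the search up to |y| = 40 finds no solutions either.
No (x, y) in the scanned range satisfies the equation.

No integer solutions with |y| ≤ 40.


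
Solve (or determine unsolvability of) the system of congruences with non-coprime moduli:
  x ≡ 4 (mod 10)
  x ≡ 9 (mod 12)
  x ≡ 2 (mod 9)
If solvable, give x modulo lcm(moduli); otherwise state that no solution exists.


Moduli 10, 12, 9 are not pairwise coprime, so CRT works modulo lcm(m_i) when all pairwise compatibility conditions hold.
Pairwise compatibility: gcd(m_i, m_j) must divide a_i - a_j for every pair.
Merge one congruence at a time:
  Start: x ≡ 4 (mod 10).
  Combine with x ≡ 9 (mod 12): gcd(10, 12) = 2, and 9 - 4 = 5 is NOT divisible by 2.
    ⇒ system is inconsistent (no integer solution).

No solution (the system is inconsistent).
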